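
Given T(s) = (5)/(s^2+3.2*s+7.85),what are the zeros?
Numerator is a nonzero constant (5) → Zeros: none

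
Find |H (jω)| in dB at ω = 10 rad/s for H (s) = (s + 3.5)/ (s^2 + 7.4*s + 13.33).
Substitute s = j*10: H(j10) = 0.0336207 - 0.0866744j.
|H(j10)| = sqrt(Re² + Im²) = 0.09297.
20*log₁₀(0.09297) = -20.63 dB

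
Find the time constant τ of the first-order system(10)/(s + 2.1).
First-order system: τ = -1/pole. Pole = -2.1. τ = -1/(-2.1) = 0.4762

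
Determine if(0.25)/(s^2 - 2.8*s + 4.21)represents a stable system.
Denominator: s^2 - 2.8*s + 4.21. Poles: 1.4 + 1.5j, 1.4 - 1.5j. All Re(p)<0: No (unstable)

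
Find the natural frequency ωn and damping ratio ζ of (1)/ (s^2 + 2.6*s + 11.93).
Underdamped: complex pole -1.3 + 3.2j. ωn = |pole| = 3.454, ζ = -Re(pole)/ωn = 0.3764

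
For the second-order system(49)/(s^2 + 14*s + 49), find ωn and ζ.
Standard form: ωn²/(s²+2ζωn·s+ωn²).
const=49=ωn² → ωn=7, s coeff=14=2ζωn → ζ=1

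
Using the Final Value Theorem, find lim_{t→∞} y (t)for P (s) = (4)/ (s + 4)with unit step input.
FVT: lim_{t→∞} y(t) = lim_{s→0} s*Y(s) where Y(s) = P(s)/s.
= lim_{s→0} P(s) = P(0) = num(0)/den(0) = 4/4 = 1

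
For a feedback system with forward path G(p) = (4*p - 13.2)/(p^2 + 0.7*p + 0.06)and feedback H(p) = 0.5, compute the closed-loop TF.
Closed-loop T = G/(1+GH).
Numerator: G_num * H_den = 4*p - 13.2.
Denominator: G_den * H_den + G_num * H_num = (p^2 + 0.7*p + 0.06) + (2*p - 6.6) = p^2 + 2.7*p - 6.54.
T(p) = (4*p - 13.2)/(p^2 + 2.7*p - 6.54)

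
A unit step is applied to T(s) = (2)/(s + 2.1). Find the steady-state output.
FVT: lim_{t→∞} y(t) = lim_{s→0} s*Y(s) where Y(s) = T(s)/s.
= lim_{s→0} T(s) = T(0) = num(0)/den(0) = 2/2.1 = 0.9524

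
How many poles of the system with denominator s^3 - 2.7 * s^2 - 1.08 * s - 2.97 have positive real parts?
s^3 - 2.7*s^2 - 1.08*s - 2.97 = (s - 3.3)(s^2 + 0.6*s + 0.9). Poles: -0.3 + 0.9j, -0.3 - 0.9j, 3.3. RHP poles (Re>0): 1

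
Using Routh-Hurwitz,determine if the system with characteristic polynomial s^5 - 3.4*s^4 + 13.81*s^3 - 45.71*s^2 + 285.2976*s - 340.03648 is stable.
Routh array:
s^5: [1, 13.81, 285.2976]; s^4: [-3.4, -45.71, -340.03648]; s^3: [0.365882, 185.287]; s^2: [1676.09, -340.03648]; s^1: [185.361]; s^0: [-340.03648]
First column: [1, -3.4, 0.365882, 1676.09, 185.361, -340.03648]. Sign changes = 3.
No, unstable (3 RHP root(s))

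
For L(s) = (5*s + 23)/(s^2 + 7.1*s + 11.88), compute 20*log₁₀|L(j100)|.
Substitute s = j*100: L(j100) = 0.0012494 - 0.0499707j.
|L(j100)| = sqrt(Re² + Im²) = 0.04999.
20*log₁₀(0.04999) = -26.02 dB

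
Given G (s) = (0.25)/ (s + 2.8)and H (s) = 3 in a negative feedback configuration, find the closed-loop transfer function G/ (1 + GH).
Closed-loop T = G/(1+GH).
Numerator: G_num * H_den = 0.25.
Denominator: G_den * H_den + G_num * H_num = (s + 2.8) + (0.75) = s + 3.55.
T(s) = (0.25)/(s + 3.55)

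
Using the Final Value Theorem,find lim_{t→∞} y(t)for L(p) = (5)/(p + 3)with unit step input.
FVT: lim_{t→∞} y(t) = lim_{p→0} p*Y(p) where Y(p) = L(p)/p.
= lim_{p→0} L(p) = L(0) = num(0)/den(0) = 5/3 = 1.667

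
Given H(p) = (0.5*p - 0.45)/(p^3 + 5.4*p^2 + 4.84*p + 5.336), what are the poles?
Set denominator = 0: p^3 + 5.4*p^2 + 4.84*p + 5.336 = (p + 4.6)(p^2 + 0.8*p + 1.16) = 0 → Poles: -0.4 + 1j, -0.4 - 1j, -4.6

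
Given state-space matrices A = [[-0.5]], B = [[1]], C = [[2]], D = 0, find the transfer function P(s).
P(s) = C(sI - A)⁻¹B + D.
Characteristic polynomial det(sI - A) = s + 0.5.
Numerator from C·adj(sI-A)·B + D·det(sI-A) = 2.
P(s) = (2)/(s + 0.5)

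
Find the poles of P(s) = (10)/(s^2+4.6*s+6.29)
Set denominator = 0: s^2 + 4.6*s + 6.29 = 0 → Poles: -2.3 + 1j, -2.3 - 1j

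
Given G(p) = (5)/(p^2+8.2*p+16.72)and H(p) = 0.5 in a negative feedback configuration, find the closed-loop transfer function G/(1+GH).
Closed-loop T = G/(1+GH).
Numerator: G_num * H_den = 5.
Denominator: G_den * H_den + G_num * H_num = (p^2 + 8.2*p + 16.72) + (2.5) = p^2 + 8.2*p + 19.22.
T(p) = (5)/(p^2 + 8.2*p + 19.22)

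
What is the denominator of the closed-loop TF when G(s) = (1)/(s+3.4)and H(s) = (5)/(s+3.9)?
Characteristic poly = G_den * H_den + G_num * H_num = (s^2 + 7.3*s + 13.26) + (5) = s^2 + 7.3*s + 18.26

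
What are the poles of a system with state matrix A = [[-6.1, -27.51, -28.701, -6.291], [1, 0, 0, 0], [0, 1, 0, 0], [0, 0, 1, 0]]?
Eigenvalues solve det(λI - A) = 0.
Characteristic polynomial: λ^4 + 6.1*λ^3 + 27.51*λ^2 + 28.701*λ + 6.291 = 0.
Factor: (λ + 0.3)(λ + 1)(λ^2 + 4.8*λ + 20.97) = 0.
Roots: -0.3, -1, -2.4 + 3.9j, -2.4 - 3.9j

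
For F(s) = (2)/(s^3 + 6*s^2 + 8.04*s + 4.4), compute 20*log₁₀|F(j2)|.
Substitute s = j*2: F(j2) = -0.0872184 - 0.0359553j.
|F(j2)| = sqrt(Re² + Im²) = 0.09434.
20*log₁₀(0.09434) = -20.51 dB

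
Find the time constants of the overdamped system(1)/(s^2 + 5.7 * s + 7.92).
Overdamped: real poles at -3.3, -2.4. τ = -1/pole → τ₁ = 0.303, τ₂ = 0.4167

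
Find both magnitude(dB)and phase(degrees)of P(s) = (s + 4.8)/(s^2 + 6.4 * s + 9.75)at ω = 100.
Substitute s = j*100: P(j100) = 0.000160124 - 0.0099995j.
|P| = 20*log₁₀(sqrt(Re²+Im²)) = -40.00 dB.
∠P = atan2(Im, Re) = -89.08°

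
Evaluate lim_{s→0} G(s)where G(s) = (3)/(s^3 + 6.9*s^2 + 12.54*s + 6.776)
DC gain = G(0) = num(0)/den(0) = 3/6.776 = 0.4427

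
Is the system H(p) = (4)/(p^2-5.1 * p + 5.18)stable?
Denominator: p^2 - 5.1*p + 5.18 = (p - 1.4)(p - 3.7). Poles: 1.4, 3.7. All Re(p)<0: No (unstable)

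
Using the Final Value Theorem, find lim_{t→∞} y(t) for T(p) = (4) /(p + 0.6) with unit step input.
FVT: lim_{t→∞} y(t) = lim_{p→0} p*Y(p) where Y(p) = T(p)/p.
= lim_{p→0} T(p) = T(0) = num(0)/den(0) = 4/0.6 = 6.667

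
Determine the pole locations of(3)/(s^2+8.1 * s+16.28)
Set denominator = 0: s^2 + 8.1*s + 16.28 = (s + 3.7)(s + 4.4) = 0 → Poles: -3.7, -4.4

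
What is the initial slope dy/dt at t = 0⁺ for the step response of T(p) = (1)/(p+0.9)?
IVT: y'(0⁺) = lim_{p→∞} p²·Y(p) = lim_{p→∞} p·T(p).
deg(num) = 0, deg(den) = 1, relative degree = 1, so p·T(p) → (leading num)/(leading den) = 1/1 = 1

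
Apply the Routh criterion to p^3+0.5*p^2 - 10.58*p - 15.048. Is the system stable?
Routh array:
p^3: [1, -10.58]; p^2: [0.5, -15.048]; p^1: [19.516]; p^0: [-15.048]
First column: [1, 0.5, 19.516, -15.048]. Sign changes = 1.
No, unstable (1 RHP root(s))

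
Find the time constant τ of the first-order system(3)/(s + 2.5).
First-order system: τ = -1/pole. Pole = -2.5. τ = -1/(-2.5) = 0.4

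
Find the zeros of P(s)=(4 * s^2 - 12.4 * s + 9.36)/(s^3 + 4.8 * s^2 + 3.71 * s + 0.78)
Set numerator = 0: 4*s^2 - 12.4*s + 9.36 = 4*(s - 1.8)(s - 1.3) = 0 → Zeros: 1.3, 1.8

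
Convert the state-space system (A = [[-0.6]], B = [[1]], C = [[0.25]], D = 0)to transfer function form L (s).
L(s) = C(sI - A)⁻¹B + D.
Characteristic polynomial det(sI - A) = s + 0.6.
Numerator from C·adj(sI-A)·B + D·det(sI-A) = 0.25.
L(s) = (0.25)/(s + 0.6)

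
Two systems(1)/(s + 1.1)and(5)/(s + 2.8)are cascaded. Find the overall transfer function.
Series: H = H₁ · H₂ = (n₁·n₂)/(d₁·d₂).
Num: n₁·n₂ = 5. Den: d₁·d₂ = s^2 + 3.9*s + 3.08.
H(s) = (5)/(s^2 + 3.9*s + 3.08)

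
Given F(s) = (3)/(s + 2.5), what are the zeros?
Numerator is a nonzero constant (3) → Zeros: none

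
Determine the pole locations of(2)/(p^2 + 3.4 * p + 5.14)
Set denominator = 0: p^2 + 3.4*p + 5.14 = 0 → Poles: -1.7 + 1.5j, -1.7 - 1.5j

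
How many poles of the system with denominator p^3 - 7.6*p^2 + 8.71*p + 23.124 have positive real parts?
p^3 - 7.6*p^2 + 8.71*p + 23.124 = (p - 4.7)(p + 1.2)(p - 4.1). Poles: -1.2, 4.1, 4.7. RHP poles (Re>0): 2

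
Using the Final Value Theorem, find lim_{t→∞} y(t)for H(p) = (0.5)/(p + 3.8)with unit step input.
FVT: lim_{t→∞} y(t) = lim_{p→0} p*Y(p) where Y(p) = H(p)/p.
= lim_{p→0} H(p) = H(0) = num(0)/den(0) = 0.5/3.8 = 0.1316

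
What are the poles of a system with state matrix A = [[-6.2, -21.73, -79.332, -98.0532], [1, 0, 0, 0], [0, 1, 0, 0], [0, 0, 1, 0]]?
Eigenvalues solve det(λI - A) = 0.
Characteristic polynomial: λ^4 + 6.2*λ^3 + 21.73*λ^2 + 79.332*λ + 98.0532 = 0.
Factor: (λ + 1.8)(λ + 4.2)(λ^2 + 0.2*λ + 12.97) = 0.
Roots: -0.1 + 3.6j, -0.1 - 3.6j, -1.8, -4.2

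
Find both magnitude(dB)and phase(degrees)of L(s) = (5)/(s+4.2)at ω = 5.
Substitute s = j*5: L(j5) = 0.492495 - 0.586304j.
|L| = 20*log₁₀(sqrt(Re²+Im²)) = -2.32 dB.
∠L = atan2(Im, Re) = -49.97°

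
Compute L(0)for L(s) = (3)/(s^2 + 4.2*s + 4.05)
DC gain = L(0) = num(0)/den(0) = 3/4.05 = 0.7407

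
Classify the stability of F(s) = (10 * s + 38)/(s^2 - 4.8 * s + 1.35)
Denominator: s^2 - 4.8*s + 1.35 = (s - 4.5)(s - 0.3). Poles: 0.3, 4.5. Unstable (2 pole(s) in RHP)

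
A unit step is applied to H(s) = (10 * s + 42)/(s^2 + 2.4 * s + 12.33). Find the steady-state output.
FVT: lim_{t→∞} y(t) = lim_{s→0} s*Y(s) where Y(s) = H(s)/s.
= lim_{s→0} H(s) = H(0) = num(0)/den(0) = 42/12.33 = 3.406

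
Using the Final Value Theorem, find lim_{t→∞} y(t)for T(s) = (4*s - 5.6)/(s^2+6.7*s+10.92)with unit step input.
FVT: lim_{t→∞} y(t) = lim_{s→0} s*Y(s) where Y(s) = T(s)/s.
= lim_{s→0} T(s) = T(0) = num(0)/den(0) = -5.6/10.92 = -0.5128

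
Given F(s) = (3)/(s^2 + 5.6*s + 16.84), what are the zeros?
Numerator is a nonzero constant (3) → Zeros: none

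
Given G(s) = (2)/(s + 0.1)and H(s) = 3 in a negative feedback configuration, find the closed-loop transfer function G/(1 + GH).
Closed-loop T = G/(1+GH).
Numerator: G_num * H_den = 2.
Denominator: G_den * H_den + G_num * H_num = (s + 0.1) + (6) = s + 6.1.
T(s) = (2)/(s + 6.1)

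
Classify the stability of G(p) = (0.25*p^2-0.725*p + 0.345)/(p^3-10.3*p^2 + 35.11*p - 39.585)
Denominator: p^3 - 10.3*p^2 + 35.11*p - 39.585 = (p - 2.9)(p - 3.5)(p - 3.9). Poles: 2.9, 3.5, 3.9. Unstable (3 pole(s) in RHP)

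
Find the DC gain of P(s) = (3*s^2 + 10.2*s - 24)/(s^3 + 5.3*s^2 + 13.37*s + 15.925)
DC gain = P(0) = num(0)/den(0) = -24/15.925 = -1.507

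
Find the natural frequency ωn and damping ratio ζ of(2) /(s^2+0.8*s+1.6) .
Underdamped: complex pole -0.4 + 1.2j. ωn = |pole| = 1.265, ζ = -Re(pole)/ωn = 0.3162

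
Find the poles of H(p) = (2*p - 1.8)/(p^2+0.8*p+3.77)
Set denominator = 0: p^2 + 0.8*p + 3.77 = 0 → Poles: -0.4 + 1.9j, -0.4 - 1.9j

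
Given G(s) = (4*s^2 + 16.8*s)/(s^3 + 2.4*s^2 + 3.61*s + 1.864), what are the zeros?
Set numerator = 0: 4*s^2 + 16.8*s = 4*s(s + 4.2) = 0 → Zeros: -4.2, 0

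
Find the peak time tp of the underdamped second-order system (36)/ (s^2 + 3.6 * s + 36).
Standard form: ωn²/(s²+2ζωn·s+ωn²) → ωn = 6, ζ = 0.3.
ωd = ωn·√(1-ζ²) = 6·√(1-0.3²) = 5.724.
tp = π/ωd = π/5.724 = 0.5489 s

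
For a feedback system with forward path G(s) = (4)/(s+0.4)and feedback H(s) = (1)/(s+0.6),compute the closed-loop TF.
Closed-loop T = G/(1+GH).
Numerator: G_num * H_den = 4*s + 2.4.
Denominator: G_den * H_den + G_num * H_num = (s^2 + s + 0.24) + (4) = s^2 + s + 4.24.
T(s) = (4*s + 2.4)/(s^2 + s + 4.24)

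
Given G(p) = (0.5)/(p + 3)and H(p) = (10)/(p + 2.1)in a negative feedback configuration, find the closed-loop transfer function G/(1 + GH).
Closed-loop T = G/(1+GH).
Numerator: G_num * H_den = 0.5*p + 1.05.
Denominator: G_den * H_den + G_num * H_num = (p^2 + 5.1*p + 6.3) + (5) = p^2 + 5.1*p + 11.3.
T(p) = (0.5*p + 1.05)/(p^2 + 5.1*p + 11.3)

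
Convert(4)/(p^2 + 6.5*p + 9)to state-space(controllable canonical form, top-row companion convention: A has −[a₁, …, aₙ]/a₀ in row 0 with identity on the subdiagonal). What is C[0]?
Reachable canonical form: C = numerator coefficients (right-aligned, zero-padded to length n).
num = 4, C = [[0, 4]].
C[0] = 0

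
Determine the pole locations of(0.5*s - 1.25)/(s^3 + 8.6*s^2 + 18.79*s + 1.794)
Set denominator = 0: s^3 + 8.6*s^2 + 18.79*s + 1.794 = (s + 4.6)(s + 0.1)(s + 3.9) = 0 → Poles: -0.1, -3.9, -4.6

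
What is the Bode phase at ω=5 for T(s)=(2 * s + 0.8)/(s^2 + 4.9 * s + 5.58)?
Substitute s = j*5: T(j5) = 0.234773 - 0.218747j.
∠T(j5) = atan2(Im, Re) = atan2(-0.218747, 0.234773) = -42.98°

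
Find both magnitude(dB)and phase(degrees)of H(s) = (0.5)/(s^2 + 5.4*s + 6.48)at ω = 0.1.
Substitute s = j*0.1: H(j0.1) = 0.0767452 - 0.00640531j.
|H| = 20*log₁₀(sqrt(Re²+Im²)) = -22.27 dB.
∠H = atan2(Im, Re) = -4.77°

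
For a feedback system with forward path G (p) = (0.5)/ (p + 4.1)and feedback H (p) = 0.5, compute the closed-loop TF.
Closed-loop T = G/(1+GH).
Numerator: G_num * H_den = 0.5.
Denominator: G_den * H_den + G_num * H_num = (p + 4.1) + (0.25) = p + 4.35.
T(p) = (0.5)/(p + 4.35)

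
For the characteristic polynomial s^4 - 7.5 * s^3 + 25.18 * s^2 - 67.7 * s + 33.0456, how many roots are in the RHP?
s^4 - 7.5*s^3 + 25.18*s^2 - 67.7*s + 33.0456 = (s - 4.9)(s - 0.6)(s^2 - 2*s + 11.24). Poles: 0.6, 1 + 3.2j, 1 - 3.2j, 4.9. RHP poles (Re>0): 4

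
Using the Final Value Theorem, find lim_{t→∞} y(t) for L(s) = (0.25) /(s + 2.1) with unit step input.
FVT: lim_{t→∞} y(t) = lim_{s→0} s*Y(s) where Y(s) = L(s)/s.
= lim_{s→0} L(s) = L(0) = num(0)/den(0) = 0.25/2.1 = 0.119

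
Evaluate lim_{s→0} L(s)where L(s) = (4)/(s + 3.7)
DC gain = L(0) = num(0)/den(0) = 4/3.7 = 1.081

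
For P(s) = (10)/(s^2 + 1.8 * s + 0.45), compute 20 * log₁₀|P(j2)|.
Substitute s = j*2: P(j2) = -1.38875 - 1.40831j.
|P(j2)| = sqrt(Re² + Im²) = 1.978.
20*log₁₀(1.978) = 5.92 dB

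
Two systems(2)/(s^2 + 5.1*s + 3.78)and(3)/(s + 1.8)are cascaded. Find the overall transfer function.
Series: H = H₁ · H₂ = (n₁·n₂)/(d₁·d₂).
Num: n₁·n₂ = 6. Den: d₁·d₂ = s^3 + 6.9*s^2 + 12.96*s + 6.804.
H(s) = (6)/(s^3 + 6.9*s^2 + 12.96*s + 6.804)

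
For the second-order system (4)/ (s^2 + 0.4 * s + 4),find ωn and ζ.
Standard form: ωn²/(s²+2ζωn·s+ωn²).
const=4=ωn² → ωn=2, s coeff=0.4=2ζωn → ζ=0.1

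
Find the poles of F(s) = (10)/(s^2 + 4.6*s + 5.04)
Set denominator = 0: s^2 + 4.6*s + 5.04 = (s + 1.8)(s + 2.8) = 0 → Poles: -1.8, -2.8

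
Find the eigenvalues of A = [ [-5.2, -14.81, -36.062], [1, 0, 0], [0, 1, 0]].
Eigenvalues solve det(λI - A) = 0.
Characteristic polynomial: λ^3 + 5.2*λ^2 + 14.81*λ + 36.062 = 0.
Factor: (λ + 3.8)(λ^2 + 1.4*λ + 9.49) = 0.
Roots: -0.7 + 3j, -0.7 - 3j, -3.8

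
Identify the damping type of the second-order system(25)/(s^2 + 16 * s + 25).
Standard form: ωn²/(s²+2ζωn·s+ωn²) gives ωn=5, ζ=1.6.
Overdamped (ζ = 1.6 > 1)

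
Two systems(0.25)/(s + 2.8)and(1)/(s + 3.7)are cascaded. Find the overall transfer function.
Series: H = H₁ · H₂ = (n₁·n₂)/(d₁·d₂).
Num: n₁·n₂ = 0.25. Den: d₁·d₂ = s^2 + 6.5*s + 10.36.
H(s) = (0.25)/(s^2 + 6.5*s + 10.36)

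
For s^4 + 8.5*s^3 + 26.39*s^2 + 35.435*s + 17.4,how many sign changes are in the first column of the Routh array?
Routh array:
s^4: [1, 26.39, 17.4]; s^3: [8.5, 35.435]; s^2: [22.2212, 17.4]; s^1: [28.7792]; s^0: [17.4]
First column: [1, 8.5, 22.2212, 28.7792, 17.4]. Sign changes = 0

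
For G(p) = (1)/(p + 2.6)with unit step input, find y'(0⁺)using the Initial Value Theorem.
IVT: y'(0⁺) = lim_{p→∞} p²·Y(p) = lim_{p→∞} p·G(p).
deg(num) = 0, deg(den) = 1, relative degree = 1, so p·G(p) → (leading num)/(leading den) = 1/1 = 1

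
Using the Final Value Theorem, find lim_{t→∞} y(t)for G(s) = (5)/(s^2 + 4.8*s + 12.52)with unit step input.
FVT: lim_{t→∞} y(t) = lim_{s→0} s*Y(s) where Y(s) = G(s)/s.
= lim_{s→0} G(s) = G(0) = num(0)/den(0) = 5/12.52 = 0.3994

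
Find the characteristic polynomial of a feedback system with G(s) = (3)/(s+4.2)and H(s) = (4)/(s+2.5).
Characteristic poly = G_den * H_den + G_num * H_num = (s^2 + 6.7*s + 10.5) + (12) = s^2 + 6.7*s + 22.5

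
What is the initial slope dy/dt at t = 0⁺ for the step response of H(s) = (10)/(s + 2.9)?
IVT: y'(0⁺) = lim_{s→∞} s²·Y(s) = lim_{s→∞} s·H(s).
deg(num) = 0, deg(den) = 1, relative degree = 1, so s·H(s) → (leading num)/(leading den) = 10/1 = 10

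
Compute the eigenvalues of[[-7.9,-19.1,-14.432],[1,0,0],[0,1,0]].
Eigenvalues solve det(λI - A) = 0.
Characteristic polynomial: λ^3 + 7.9*λ^2 + 19.1*λ + 14.432 = 0.
Factor: (λ + 2.2)(λ + 4.1)(λ + 1.6) = 0.
Roots: -1.6, -2.2, -4.1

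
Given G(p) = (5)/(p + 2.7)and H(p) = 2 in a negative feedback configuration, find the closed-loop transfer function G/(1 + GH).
Closed-loop T = G/(1+GH).
Numerator: G_num * H_den = 5.
Denominator: G_den * H_den + G_num * H_num = (p + 2.7) + (10) = p + 12.7.
T(p) = (5)/(p + 12.7)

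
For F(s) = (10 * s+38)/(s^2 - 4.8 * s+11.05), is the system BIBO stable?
Denominator: s^2 - 4.8*s + 11.05. Poles: 2.4 + 2.3j, 2.4 - 2.3j. All Re(p)<0: No (unstable)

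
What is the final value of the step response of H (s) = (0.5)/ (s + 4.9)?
FVT: lim_{t→∞} y(t) = lim_{s→0} s*Y(s) where Y(s) = H(s)/s.
= lim_{s→0} H(s) = H(0) = num(0)/den(0) = 0.5/4.9 = 0.102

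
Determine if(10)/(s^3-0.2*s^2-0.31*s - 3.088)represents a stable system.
Denominator: s^3 - 0.2*s^2 - 0.31*s - 3.088 = (s - 1.6)(s^2 + 1.4*s + 1.93). Poles: -0.7 + 1.2j, -0.7 - 1.2j, 1.6. All Re(p)<0: No (unstable)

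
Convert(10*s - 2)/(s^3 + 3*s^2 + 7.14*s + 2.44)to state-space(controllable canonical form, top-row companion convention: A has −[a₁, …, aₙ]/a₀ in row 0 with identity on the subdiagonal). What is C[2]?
Reachable canonical form: C = numerator coefficients (right-aligned, zero-padded to length n).
num = 10*s - 2, C = [[0, 10, -2]].
C[2] = -2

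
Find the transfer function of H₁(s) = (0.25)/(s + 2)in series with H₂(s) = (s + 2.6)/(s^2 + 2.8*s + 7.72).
Series: H = H₁ · H₂ = (n₁·n₂)/(d₁·d₂).
Num: n₁·n₂ = 0.25*s + 0.65. Den: d₁·d₂ = s^3 + 4.8*s^2 + 13.32*s + 15.44.
H(s) = (0.25*s + 0.65)/(s^3 + 4.8*s^2 + 13.32*s + 15.44)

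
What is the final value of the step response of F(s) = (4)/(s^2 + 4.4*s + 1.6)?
FVT: lim_{t→∞} y(t) = lim_{s→0} s*Y(s) where Y(s) = F(s)/s.
= lim_{s→0} F(s) = F(0) = num(0)/den(0) = 4/1.6 = 2.5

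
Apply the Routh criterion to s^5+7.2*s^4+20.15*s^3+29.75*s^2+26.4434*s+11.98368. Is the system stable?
Routh array:
s^5: [1, 20.15, 26.4434]; s^4: [7.2, 29.75, 11.98368]; s^3: [16.0181, 24.779]; s^2: [18.612, 11.98368]; s^1: [14.4655]; s^0: [11.98368]
First column: [1, 7.2, 16.0181, 18.612, 14.4655, 11.98368]. Sign changes = 0.
Yes, stable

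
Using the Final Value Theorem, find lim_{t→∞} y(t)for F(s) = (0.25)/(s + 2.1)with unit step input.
FVT: lim_{t→∞} y(t) = lim_{s→0} s*Y(s) where Y(s) = F(s)/s.
= lim_{s→0} F(s) = F(0) = num(0)/den(0) = 0.25/2.1 = 0.119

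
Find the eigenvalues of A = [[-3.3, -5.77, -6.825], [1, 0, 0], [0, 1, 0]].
Eigenvalues solve det(λI - A) = 0.
Characteristic polynomial: λ^3 + 3.3*λ^2 + 5.77*λ + 6.825 = 0.
Factor: (λ + 2.1)(λ^2 + 1.2*λ + 3.25) = 0.
Roots: -0.6 + 1.7j, -0.6 - 1.7j, -2.1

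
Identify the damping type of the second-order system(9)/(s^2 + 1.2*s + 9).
Standard form: ωn²/(s²+2ζωn·s+ωn²) gives ωn=3, ζ=0.2.
Underdamped (ζ = 0.2 < 1)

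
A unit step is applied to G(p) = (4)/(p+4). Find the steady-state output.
FVT: lim_{t→∞} y(t) = lim_{p→0} p*Y(p) where Y(p) = G(p)/p.
= lim_{p→0} G(p) = G(0) = num(0)/den(0) = 4/4 = 1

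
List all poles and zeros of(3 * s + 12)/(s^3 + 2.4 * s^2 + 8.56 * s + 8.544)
Set denominator = 0: s^3 + 2.4*s^2 + 8.56*s + 8.544 = (s + 1.2)(s^2 + 1.2*s + 7.12) = 0 → Poles: -0.6 + 2.6j, -0.6 - 2.6j, -1.2
Set numerator = 0: 3*s + 12 = 0 → Zeros: -4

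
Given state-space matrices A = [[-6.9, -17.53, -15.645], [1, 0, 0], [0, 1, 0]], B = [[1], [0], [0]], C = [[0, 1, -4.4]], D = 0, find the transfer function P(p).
P(p) = C(pI - A)⁻¹B + D.
Characteristic polynomial det(pI - A) = p^3 + 6.9*p^2 + 17.53*p + 15.645.
Numerator from C·adj(pI-A)·B + D·det(pI-A) = p - 4.4.
P(p) = (p - 4.4)/(p^3 + 6.9*p^2 + 17.53*p + 15.645)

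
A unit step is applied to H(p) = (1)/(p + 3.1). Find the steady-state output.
FVT: lim_{t→∞} y(t) = lim_{p→0} p*Y(p) where Y(p) = H(p)/p.
= lim_{p→0} H(p) = H(0) = num(0)/den(0) = 1/3.1 = 0.3226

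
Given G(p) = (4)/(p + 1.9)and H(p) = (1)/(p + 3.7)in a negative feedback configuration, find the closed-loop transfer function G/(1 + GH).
Closed-loop T = G/(1+GH).
Numerator: G_num * H_den = 4*p + 14.8.
Denominator: G_den * H_den + G_num * H_num = (p^2 + 5.6*p + 7.03) + (4) = p^2 + 5.6*p + 11.03.
T(p) = (4*p + 14.8)/(p^2 + 5.6*p + 11.03)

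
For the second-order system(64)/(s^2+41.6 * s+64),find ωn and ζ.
Standard form: ωn²/(s²+2ζωn·s+ωn²).
const=64=ωn² → ωn=8, s coeff=41.6=2ζωn → ζ=2.6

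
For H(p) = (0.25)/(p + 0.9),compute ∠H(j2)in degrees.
Substitute p = j*2: H(j2) = 0.0467775 - 0.10395j.
∠H(j2) = atan2(Im, Re) = atan2(-0.10395, 0.0467775) = -65.77°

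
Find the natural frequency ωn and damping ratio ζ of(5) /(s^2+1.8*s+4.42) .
Underdamped: complex pole -0.9 + 1.9j. ωn = |pole| = 2.102, ζ = -Re(pole)/ωn = 0.4281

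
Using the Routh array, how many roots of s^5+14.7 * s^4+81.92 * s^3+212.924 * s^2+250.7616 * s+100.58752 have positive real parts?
Routh array:
s^5: [1, 81.92, 250.7616]; s^4: [14.7, 212.924, 100.58752]; s^3: [67.4354, 243.919]; s^2: [159.753, 100.58752]; s^1: [201.459]; s^0: [100.58752]
First column: [1, 14.7, 67.4354, 159.753, 201.459, 100.58752]. Sign changes = RHP roots = 0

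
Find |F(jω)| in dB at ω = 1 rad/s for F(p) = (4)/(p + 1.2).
Substitute p = j*1: F(j1) = 1.96721 - 1.63934j.
|F(j1)| = sqrt(Re² + Im²) = 2.561.
20*log₁₀(2.561) = 8.17 dB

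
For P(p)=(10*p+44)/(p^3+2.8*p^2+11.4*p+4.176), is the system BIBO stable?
Denominator: p^3 + 2.8*p^2 + 11.4*p + 4.176 = (p + 0.4)(p^2 + 2.4*p + 10.44). Poles: -0.4, -1.2 + 3j, -1.2 - 3j. All Re(p)<0: Yes (stable)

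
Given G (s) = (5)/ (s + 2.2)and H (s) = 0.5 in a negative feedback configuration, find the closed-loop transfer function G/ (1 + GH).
Closed-loop T = G/(1+GH).
Numerator: G_num * H_den = 5.
Denominator: G_den * H_den + G_num * H_num = (s + 2.2) + (2.5) = s + 4.7.
T(s) = (5)/(s + 4.7)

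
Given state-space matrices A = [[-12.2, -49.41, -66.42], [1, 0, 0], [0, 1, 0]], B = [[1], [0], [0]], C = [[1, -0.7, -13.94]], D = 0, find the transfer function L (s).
L(s) = C(sI - A)⁻¹B + D.
Characteristic polynomial det(sI - A) = s^3 + 12.2*s^2 + 49.41*s + 66.42.
Numerator from C·adj(sI-A)·B + D·det(sI-A) = s^2 - 0.7*s - 13.94.
L(s) = (s^2 - 0.7*s - 13.94)/(s^3 + 12.2*s^2 + 49.41*s + 66.42)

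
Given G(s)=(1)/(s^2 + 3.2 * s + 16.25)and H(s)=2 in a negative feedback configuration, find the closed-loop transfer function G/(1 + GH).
Closed-loop T = G/(1+GH).
Numerator: G_num * H_den = 1.
Denominator: G_den * H_den + G_num * H_num = (s^2 + 3.2*s + 16.25) + (2) = s^2 + 3.2*s + 18.25.
T(s) = (1)/(s^2 + 3.2*s + 18.25)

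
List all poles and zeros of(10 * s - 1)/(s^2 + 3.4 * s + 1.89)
Set denominator = 0: s^2 + 3.4*s + 1.89 = (s + 0.7)(s + 2.7) = 0 → Poles: -0.7, -2.7
Set numerator = 0: 10*s - 1 = 0 → Zeros: 0.1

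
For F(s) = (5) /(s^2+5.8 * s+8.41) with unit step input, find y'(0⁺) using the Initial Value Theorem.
IVT: y'(0⁺) = lim_{s→∞} s²·Y(s) = lim_{s→∞} s·F(s).
deg(num) = 0, deg(den) = 2, relative degree = 2 ≥ 2, so s·F(s) → 0. Initial slope = 0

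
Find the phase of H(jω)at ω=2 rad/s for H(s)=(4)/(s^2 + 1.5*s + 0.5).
Substitute s = j*2: H(j2) = -0.658824 - 0.564706j.
∠H(j2) = atan2(Im, Re) = atan2(-0.564706, -0.658824) = -139.40°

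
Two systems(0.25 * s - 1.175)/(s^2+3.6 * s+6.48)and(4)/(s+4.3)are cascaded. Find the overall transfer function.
Series: H = H₁ · H₂ = (n₁·n₂)/(d₁·d₂).
Num: n₁·n₂ = s - 4.7. Den: d₁·d₂ = s^3 + 7.9*s^2 + 21.96*s + 27.864.
H(s) = (s - 4.7)/(s^3 + 7.9*s^2 + 21.96*s + 27.864)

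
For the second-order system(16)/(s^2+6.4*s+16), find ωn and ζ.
Standard form: ωn²/(s²+2ζωn·s+ωn²).
const=16=ωn² → ωn=4, s coeff=6.4=2ζωn → ζ=0.8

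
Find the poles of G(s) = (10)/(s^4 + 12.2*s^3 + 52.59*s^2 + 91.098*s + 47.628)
Set denominator = 0: s^4 + 12.2*s^3 + 52.59*s^2 + 91.098*s + 47.628 = (s + 4.2)(s + 0.9)(s + 3.5)(s + 3.6) = 0 → Poles: -0.9, -3.5, -3.6, -4.2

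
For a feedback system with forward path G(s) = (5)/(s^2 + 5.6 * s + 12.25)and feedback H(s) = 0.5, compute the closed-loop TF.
Closed-loop T = G/(1+GH).
Numerator: G_num * H_den = 5.
Denominator: G_den * H_den + G_num * H_num = (s^2 + 5.6*s + 12.25) + (2.5) = s^2 + 5.6*s + 14.75.
T(s) = (5)/(s^2 + 5.6*s + 14.75)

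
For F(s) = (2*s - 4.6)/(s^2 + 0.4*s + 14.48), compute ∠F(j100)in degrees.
Substitute s = j*100: F(j100) = 0.000540891 - 0.0200268j.
∠F(j100) = atan2(Im, Re) = atan2(-0.0200268, 0.000540891) = -88.45°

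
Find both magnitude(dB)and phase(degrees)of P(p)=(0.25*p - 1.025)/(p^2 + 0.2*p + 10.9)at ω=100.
Substitute p = j*100: P(j100) = 0.000107622 - 0.00250251j.
|P| = 20*log₁₀(sqrt(Re²+Im²)) = -52.02 dB.
∠P = atan2(Im, Re) = -87.54°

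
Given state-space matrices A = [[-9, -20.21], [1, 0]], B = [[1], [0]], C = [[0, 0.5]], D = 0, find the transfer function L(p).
L(p) = C(pI - A)⁻¹B + D.
Characteristic polynomial det(pI - A) = p^2 + 9*p + 20.21.
Numerator from C·adj(pI-A)·B + D·det(pI-A) = 0.5.
L(p) = (0.5)/(p^2 + 9*p + 20.21)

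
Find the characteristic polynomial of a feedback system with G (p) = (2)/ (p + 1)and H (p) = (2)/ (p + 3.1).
Characteristic poly = G_den * H_den + G_num * H_num = (p^2 + 4.1*p + 3.1) + (4) = p^2 + 4.1*p + 7.1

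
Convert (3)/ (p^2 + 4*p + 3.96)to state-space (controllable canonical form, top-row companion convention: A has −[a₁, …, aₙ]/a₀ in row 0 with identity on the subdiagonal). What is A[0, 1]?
Reachable canonical form for den = p^2 + 4*p + 3.96: top row of A = -[a₁,a₂,...,aₙ]/a₀, ones on the subdiagonal, zeros elsewhere.
A = [[-4, -3.96], [1, 0]].
A[0,1] = -3.96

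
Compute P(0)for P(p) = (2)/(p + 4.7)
DC gain = P(0) = num(0)/den(0) = 2/4.7 = 0.4255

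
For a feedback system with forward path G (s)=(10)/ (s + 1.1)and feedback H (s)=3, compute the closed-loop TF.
Closed-loop T = G/(1+GH).
Numerator: G_num * H_den = 10.
Denominator: G_den * H_den + G_num * H_num = (s + 1.1) + (30) = s + 31.1.
T(s) = (10)/(s + 31.1)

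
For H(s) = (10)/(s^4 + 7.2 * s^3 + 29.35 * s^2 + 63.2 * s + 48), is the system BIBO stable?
Denominator: s^4 + 7.2*s^3 + 29.35*s^2 + 63.2*s + 48 = (s + 2.5)(s + 1.5)(s^2 + 3.2*s + 12.8). Poles: -1.5, -1.6 + 3.2j, -1.6 - 3.2j, -2.5. All Re(p)<0: Yes (stable)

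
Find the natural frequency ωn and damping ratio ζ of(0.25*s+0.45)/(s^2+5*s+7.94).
Underdamped: complex pole -2.5 + 1.3j. ωn = |pole| = 2.818, ζ = -Re(pole)/ωn = 0.8872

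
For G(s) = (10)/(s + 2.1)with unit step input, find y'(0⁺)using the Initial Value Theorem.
IVT: y'(0⁺) = lim_{s→∞} s²·Y(s) = lim_{s→∞} s·G(s).
deg(num) = 0, deg(den) = 1, relative degree = 1, so s·G(s) → (leading num)/(leading den) = 10/1 = 10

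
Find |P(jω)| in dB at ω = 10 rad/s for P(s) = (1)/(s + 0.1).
Substitute s = j*10: P(j10) = 0.0009999 - 0.09999j.
|P(j10)| = sqrt(Re² + Im²) = 0.1.
20*log₁₀(0.1) = -20.00 dB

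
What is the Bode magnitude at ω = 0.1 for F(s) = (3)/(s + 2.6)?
Substitute s = j*0.1: F(j0.1) = 1.15214 - 0.0443131j.
|F(j0.1)| = sqrt(Re² + Im²) = 1.153.
20*log₁₀(1.153) = 1.24 dB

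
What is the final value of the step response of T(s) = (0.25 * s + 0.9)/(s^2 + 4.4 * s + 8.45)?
FVT: lim_{t→∞} y(t) = lim_{s→0} s*Y(s) where Y(s) = T(s)/s.
= lim_{s→0} T(s) = T(0) = num(0)/den(0) = 0.9/8.45 = 0.1065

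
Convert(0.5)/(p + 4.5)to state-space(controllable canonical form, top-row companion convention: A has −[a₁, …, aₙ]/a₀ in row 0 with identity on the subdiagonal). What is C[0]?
Reachable canonical form: C = numerator coefficients (right-aligned, zero-padded to length n).
num = 0.5, C = [[0.5]].
C[0] = 0.5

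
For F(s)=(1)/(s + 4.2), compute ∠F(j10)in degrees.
Substitute s = j*10: F(j10) = 0.0357021 - 0.0850051j.
∠F(j10) = atan2(Im, Re) = atan2(-0.0850051, 0.0357021) = -67.22°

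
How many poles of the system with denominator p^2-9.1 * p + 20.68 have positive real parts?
p^2 - 9.1*p + 20.68 = (p - 4.7)(p - 4.4). Poles: 4.4, 4.7. RHP poles (Re>0): 2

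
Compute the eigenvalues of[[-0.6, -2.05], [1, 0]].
Eigenvalues solve det(λI - A) = 0.
Characteristic polynomial: λ^2 + 0.6*λ + 2.05 = 0.
Roots: -0.3 + 1.4j, -0.3 - 1.4j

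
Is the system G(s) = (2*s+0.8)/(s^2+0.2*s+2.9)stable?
Denominator: s^2 + 0.2*s + 2.9. Poles: -0.1 + 1.7j, -0.1 - 1.7j. All Re(p)<0: Yes (stable)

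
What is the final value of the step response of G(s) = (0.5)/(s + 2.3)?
FVT: lim_{t→∞} y(t) = lim_{s→0} s*Y(s) where Y(s) = G(s)/s.
= lim_{s→0} G(s) = G(0) = num(0)/den(0) = 0.5/2.3 = 0.2174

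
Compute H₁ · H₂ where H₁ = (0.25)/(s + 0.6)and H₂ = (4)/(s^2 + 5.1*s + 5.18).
Series: H = H₁ · H₂ = (n₁·n₂)/(d₁·d₂).
Num: n₁·n₂ = 1. Den: d₁·d₂ = s^3 + 5.7*s^2 + 8.24*s + 3.108.
H(s) = (1)/(s^3 + 5.7*s^2 + 8.24*s + 3.108)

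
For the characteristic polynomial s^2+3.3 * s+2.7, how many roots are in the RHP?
s^2 + 3.3*s + 2.7 = (s + 1.5)(s + 1.8). Poles: -1.5, -1.8. RHP poles (Re>0): 0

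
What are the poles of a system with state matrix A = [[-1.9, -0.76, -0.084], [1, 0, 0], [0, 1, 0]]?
Eigenvalues solve det(λI - A) = 0.
Characteristic polynomial: λ^3 + 1.9*λ^2 + 0.76*λ + 0.084 = 0.
Factor: (λ + 0.2)(λ + 0.3)(λ + 1.4) = 0.
Roots: -0.2, -0.3, -1.4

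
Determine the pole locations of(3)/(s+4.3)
Set denominator = 0: s + 4.3 = 0 → Poles: -4.3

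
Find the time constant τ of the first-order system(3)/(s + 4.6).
First-order system: τ = -1/pole. Pole = -4.6. τ = -1/(-4.6) = 0.2174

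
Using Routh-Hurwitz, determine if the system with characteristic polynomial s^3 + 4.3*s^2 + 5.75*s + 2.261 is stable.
Routh array:
s^3: [1, 5.75]; s^2: [4.3, 2.261]; s^1: [5.22419]; s^0: [2.261]
First column: [1, 4.3, 5.22419, 2.261]. Sign changes = 0.
Yes, stable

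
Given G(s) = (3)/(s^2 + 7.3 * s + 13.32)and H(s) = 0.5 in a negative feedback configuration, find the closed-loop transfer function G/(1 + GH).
Closed-loop T = G/(1+GH).
Numerator: G_num * H_den = 3.
Denominator: G_den * H_den + G_num * H_num = (s^2 + 7.3*s + 13.32) + (1.5) = s^2 + 7.3*s + 14.82.
T(s) = (3)/(s^2 + 7.3*s + 14.82)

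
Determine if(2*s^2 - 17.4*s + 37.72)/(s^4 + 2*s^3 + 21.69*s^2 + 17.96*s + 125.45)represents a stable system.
Denominator: s^4 + 2*s^3 + 21.69*s^2 + 17.96*s + 125.45 = (s^2 - 0.4*s + 9.65)(s^2 + 2.4*s + 13). Poles: -1.2 + 3.4j, -1.2 - 3.4j, 0.2 + 3.1j, 0.2 - 3.1j. All Re(p)<0: No (unstable)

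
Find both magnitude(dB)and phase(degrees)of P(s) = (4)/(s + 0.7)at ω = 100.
Substitute s = j*100: P(j100) = 0.000279986 - 0.039998j.
|P| = 20*log₁₀(sqrt(Re²+Im²)) = -27.96 dB.
∠P = atan2(Im, Re) = -89.60°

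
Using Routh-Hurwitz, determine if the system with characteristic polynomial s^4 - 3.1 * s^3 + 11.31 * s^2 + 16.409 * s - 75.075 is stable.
Routh array:
s^4: [1, 11.31, -75.075]; s^3: [-3.1, 16.409]; s^2: [16.6032, -75.075]; s^1: [2.39169]; s^0: [-75.075]
First column: [1, -3.1, 16.6032, 2.39169, -75.075]. Sign changes = 3.
No, unstable (3 RHP root(s))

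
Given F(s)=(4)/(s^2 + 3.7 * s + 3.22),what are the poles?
Set denominator = 0: s^2 + 3.7*s + 3.22 = (s + 2.3)(s + 1.4) = 0 → Poles: -1.4, -2.3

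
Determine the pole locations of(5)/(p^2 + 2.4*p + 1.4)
Set denominator = 0: p^2 + 2.4*p + 1.4 = (p + 1.4)(p + 1) = 0 → Poles: -1, -1.4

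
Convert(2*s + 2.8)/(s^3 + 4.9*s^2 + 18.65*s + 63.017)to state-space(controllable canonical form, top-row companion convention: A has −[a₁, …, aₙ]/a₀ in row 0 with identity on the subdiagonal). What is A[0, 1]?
Reachable canonical form for den = s^3 + 4.9*s^2 + 18.65*s + 63.017: top row of A = -[a₁,a₂,...,aₙ]/a₀, ones on the subdiagonal, zeros elsewhere.
A = [[-4.9, -18.65, -63.017], [1, 0, 0], [0, 1, 0]].
A[0,1] = -18.65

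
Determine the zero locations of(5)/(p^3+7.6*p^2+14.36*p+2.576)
Numerator is a nonzero constant (5) → Zeros: none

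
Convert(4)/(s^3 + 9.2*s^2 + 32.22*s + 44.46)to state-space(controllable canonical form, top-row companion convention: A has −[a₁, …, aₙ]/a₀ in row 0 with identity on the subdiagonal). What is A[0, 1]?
Reachable canonical form for den = s^3 + 9.2*s^2 + 32.22*s + 44.46: top row of A = -[a₁,a₂,...,aₙ]/a₀, ones on the subdiagonal, zeros elsewhere.
A = [[-9.2, -32.22, -44.46], [1, 0, 0], [0, 1, 0]].
A[0,1] = -32.22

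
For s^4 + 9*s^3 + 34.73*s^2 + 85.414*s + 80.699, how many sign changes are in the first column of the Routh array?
Routh array:
s^4: [1, 34.73, 80.699]; s^3: [9, 85.414]; s^2: [25.2396, 80.699]; s^1: [56.6381]; s^0: [80.699]
First column: [1, 9, 25.2396, 56.6381, 80.699]. Sign changes = 0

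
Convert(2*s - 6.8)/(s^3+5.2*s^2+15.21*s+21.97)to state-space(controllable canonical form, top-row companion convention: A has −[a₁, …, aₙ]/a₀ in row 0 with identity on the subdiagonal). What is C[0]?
Reachable canonical form: C = numerator coefficients (right-aligned, zero-padded to length n).
num = 2*s - 6.8, C = [[0, 2, -6.8]].
C[0] = 0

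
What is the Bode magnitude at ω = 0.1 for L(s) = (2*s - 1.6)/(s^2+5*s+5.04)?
Substitute s = j*0.1: L(j0.1) = -0.311065 + 0.0706824j.
|L(j0.1)| = sqrt(Re² + Im²) = 0.319.
20*log₁₀(0.319) = -9.92 dB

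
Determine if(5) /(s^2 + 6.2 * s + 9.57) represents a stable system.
Denominator: s^2 + 6.2*s + 9.57 = (s + 2.9)(s + 3.3). Poles: -2.9, -3.3. All Re(p)<0: Yes (stable)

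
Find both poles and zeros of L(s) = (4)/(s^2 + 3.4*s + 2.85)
Set denominator = 0: s^2 + 3.4*s + 2.85 = (s + 1.9)(s + 1.5) = 0 → Poles: -1.5, -1.9
Numerator is a nonzero constant (4) → Zeros: none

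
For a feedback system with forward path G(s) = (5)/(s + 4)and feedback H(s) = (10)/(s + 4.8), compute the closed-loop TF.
Closed-loop T = G/(1+GH).
Numerator: G_num * H_den = 5*s + 24.
Denominator: G_den * H_den + G_num * H_num = (s^2 + 8.8*s + 19.2) + (50) = s^2 + 8.8*s + 69.2.
T(s) = (5*s + 24)/(s^2 + 8.8*s + 69.2)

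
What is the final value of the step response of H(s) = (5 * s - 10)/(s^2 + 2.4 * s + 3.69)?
FVT: lim_{t→∞} y(t) = lim_{s→0} s*Y(s) where Y(s) = H(s)/s.
= lim_{s→0} H(s) = H(0) = num(0)/den(0) = -10/3.69 = -2.71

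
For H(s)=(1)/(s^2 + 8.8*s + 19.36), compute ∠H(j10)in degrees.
Substitute s = j*10: H(j10) = -0.00566021 - 0.00617682j.
∠H(j10) = atan2(Im, Re) = atan2(-0.00617682, -0.00566021) = -132.50°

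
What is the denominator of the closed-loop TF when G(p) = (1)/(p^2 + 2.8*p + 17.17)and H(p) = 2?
Characteristic poly = G_den * H_den + G_num * H_num = (p^2 + 2.8*p + 17.17) + (2) = p^2 + 2.8*p + 19.17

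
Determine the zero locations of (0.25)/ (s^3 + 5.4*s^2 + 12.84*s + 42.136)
Numerator is a nonzero constant (0.25) → Zeros: none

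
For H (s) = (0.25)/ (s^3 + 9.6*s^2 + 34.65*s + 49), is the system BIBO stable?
Denominator: s^3 + 9.6*s^2 + 34.65*s + 49 = (s + 4)(s^2 + 5.6*s + 12.25). Poles: -2.8 + 2.1j, -2.8 - 2.1j, -4. All Re(p)<0: Yes (stable)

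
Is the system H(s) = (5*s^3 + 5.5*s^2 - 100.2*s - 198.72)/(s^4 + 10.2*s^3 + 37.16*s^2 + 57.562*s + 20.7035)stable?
Denominator: s^4 + 10.2*s^3 + 37.16*s^2 + 57.562*s + 20.7035 = (s + 0.5)(s + 4.7)(s^2 + 5*s + 8.81). Poles: -0.5, -2.5 + 1.6j, -2.5 - 1.6j, -4.7. All Re(p)<0: Yes (stable)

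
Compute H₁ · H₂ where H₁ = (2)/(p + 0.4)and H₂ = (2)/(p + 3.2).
Series: H = H₁ · H₂ = (n₁·n₂)/(d₁·d₂).
Num: n₁·n₂ = 4. Den: d₁·d₂ = p^2 + 3.6*p + 1.28.
H(p) = (4)/(p^2 + 3.6*p + 1.28)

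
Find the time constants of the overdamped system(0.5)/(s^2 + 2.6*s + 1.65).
Overdamped: real poles at -1.5, -1.1. τ = -1/pole → τ₁ = 0.6667, τ₂ = 0.9091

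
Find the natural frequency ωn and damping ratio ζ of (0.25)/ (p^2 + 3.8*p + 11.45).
Underdamped: complex pole -1.9 + 2.8j. ωn = |pole| = 3.384, ζ = -Re(pole)/ωn = 0.5615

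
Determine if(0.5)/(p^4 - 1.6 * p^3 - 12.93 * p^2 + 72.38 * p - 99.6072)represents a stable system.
Denominator: p^4 - 1.6*p^3 - 12.93*p^2 + 72.38*p - 99.6072 = (p - 2.1)(p + 4.9)(p^2 - 4.4*p + 9.68). Poles: -4.9, 2.1, 2.2 + 2.2j, 2.2 - 2.2j. All Re(p)<0: No (unstable)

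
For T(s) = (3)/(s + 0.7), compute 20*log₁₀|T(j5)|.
Substitute s = j*5: T(j5) = 0.0823852 - 0.588466j.
|T(j5)| = sqrt(Re² + Im²) = 0.5942.
20*log₁₀(0.5942) = -4.52 dB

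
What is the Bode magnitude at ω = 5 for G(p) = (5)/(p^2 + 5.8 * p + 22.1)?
Substitute p = j*5: G(j5) = -0.0170707 - 0.170707j.
|G(j5)| = sqrt(Re² + Im²) = 0.1716.
20*log₁₀(0.1716) = -15.31 dB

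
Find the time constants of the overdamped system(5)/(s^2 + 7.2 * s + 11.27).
Overdamped: real poles at -2.3, -4.9. τ = -1/pole → τ₁ = 0.4348, τ₂ = 0.2041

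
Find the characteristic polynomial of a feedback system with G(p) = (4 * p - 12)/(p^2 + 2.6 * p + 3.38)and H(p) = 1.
Characteristic poly = G_den * H_den + G_num * H_num = (p^2 + 2.6*p + 3.38) + (4*p - 12) = p^2 + 6.6*p - 8.62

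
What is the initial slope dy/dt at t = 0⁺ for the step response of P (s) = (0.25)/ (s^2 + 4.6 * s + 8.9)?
IVT: y'(0⁺) = lim_{s→∞} s²·Y(s) = lim_{s→∞} s·P(s).
deg(num) = 0, deg(den) = 2, relative degree = 2 ≥ 2, so s·P(s) → 0. Initial slope = 0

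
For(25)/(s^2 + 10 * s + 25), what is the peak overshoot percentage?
Standard form: ωn²/(s²+2ζωn·s+ωn²) → ωn = 5, ζ = 1.
ζ ≥ 1, so the response is non-oscillatory: peak overshoot = 0%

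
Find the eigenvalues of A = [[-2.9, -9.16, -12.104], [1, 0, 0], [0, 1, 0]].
Eigenvalues solve det(λI - A) = 0.
Characteristic polynomial: λ^3 + 2.9*λ^2 + 9.16*λ + 12.104 = 0.
Factor: (λ + 1.7)(λ^2 + 1.2*λ + 7.12) = 0.
Roots: -0.6 + 2.6j, -0.6 - 2.6j, -1.7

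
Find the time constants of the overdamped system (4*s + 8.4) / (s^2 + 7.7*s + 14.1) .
Overdamped: real poles at -4.7, -3. τ = -1/pole → τ₁ = 0.2128, τ₂ = 0.3333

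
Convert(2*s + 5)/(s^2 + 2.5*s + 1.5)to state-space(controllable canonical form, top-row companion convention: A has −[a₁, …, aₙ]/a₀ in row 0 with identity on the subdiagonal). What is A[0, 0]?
Reachable canonical form for den = s^2 + 2.5*s + 1.5: top row of A = -[a₁,a₂,...,aₙ]/a₀, ones on the subdiagonal, zeros elsewhere.
A = [[-2.5, -1.5], [1, 0]].
A[0,0] = -2.5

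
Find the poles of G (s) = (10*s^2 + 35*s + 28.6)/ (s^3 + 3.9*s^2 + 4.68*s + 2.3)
Set denominator = 0: s^3 + 3.9*s^2 + 4.68*s + 2.3 = (s + 2.3)(s^2 + 1.6*s + 1) = 0 → Poles: -0.8 + 0.6j, -0.8 - 0.6j, -2.3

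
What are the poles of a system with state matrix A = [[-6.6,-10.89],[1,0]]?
Eigenvalues solve det(λI - A) = 0.
Characteristic polynomial: λ^2 + 6.6*λ + 10.89 = 0.
Factor: (λ + 3.3)(λ + 3.3) = 0.
Roots: -3.3, -3.3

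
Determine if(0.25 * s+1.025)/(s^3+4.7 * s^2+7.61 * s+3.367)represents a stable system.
Denominator: s^3 + 4.7*s^2 + 7.61*s + 3.367 = (s + 0.7)(s^2 + 4*s + 4.81). Poles: -0.7, -2 + 0.9j, -2 - 0.9j. All Re(p)<0: Yes (stable)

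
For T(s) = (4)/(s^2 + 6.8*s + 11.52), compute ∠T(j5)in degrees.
Substitute s = j*5: T(j5) = -0.0403077 - 0.101666j.
∠T(j5) = atan2(Im, Re) = atan2(-0.101666, -0.0403077) = -111.63°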